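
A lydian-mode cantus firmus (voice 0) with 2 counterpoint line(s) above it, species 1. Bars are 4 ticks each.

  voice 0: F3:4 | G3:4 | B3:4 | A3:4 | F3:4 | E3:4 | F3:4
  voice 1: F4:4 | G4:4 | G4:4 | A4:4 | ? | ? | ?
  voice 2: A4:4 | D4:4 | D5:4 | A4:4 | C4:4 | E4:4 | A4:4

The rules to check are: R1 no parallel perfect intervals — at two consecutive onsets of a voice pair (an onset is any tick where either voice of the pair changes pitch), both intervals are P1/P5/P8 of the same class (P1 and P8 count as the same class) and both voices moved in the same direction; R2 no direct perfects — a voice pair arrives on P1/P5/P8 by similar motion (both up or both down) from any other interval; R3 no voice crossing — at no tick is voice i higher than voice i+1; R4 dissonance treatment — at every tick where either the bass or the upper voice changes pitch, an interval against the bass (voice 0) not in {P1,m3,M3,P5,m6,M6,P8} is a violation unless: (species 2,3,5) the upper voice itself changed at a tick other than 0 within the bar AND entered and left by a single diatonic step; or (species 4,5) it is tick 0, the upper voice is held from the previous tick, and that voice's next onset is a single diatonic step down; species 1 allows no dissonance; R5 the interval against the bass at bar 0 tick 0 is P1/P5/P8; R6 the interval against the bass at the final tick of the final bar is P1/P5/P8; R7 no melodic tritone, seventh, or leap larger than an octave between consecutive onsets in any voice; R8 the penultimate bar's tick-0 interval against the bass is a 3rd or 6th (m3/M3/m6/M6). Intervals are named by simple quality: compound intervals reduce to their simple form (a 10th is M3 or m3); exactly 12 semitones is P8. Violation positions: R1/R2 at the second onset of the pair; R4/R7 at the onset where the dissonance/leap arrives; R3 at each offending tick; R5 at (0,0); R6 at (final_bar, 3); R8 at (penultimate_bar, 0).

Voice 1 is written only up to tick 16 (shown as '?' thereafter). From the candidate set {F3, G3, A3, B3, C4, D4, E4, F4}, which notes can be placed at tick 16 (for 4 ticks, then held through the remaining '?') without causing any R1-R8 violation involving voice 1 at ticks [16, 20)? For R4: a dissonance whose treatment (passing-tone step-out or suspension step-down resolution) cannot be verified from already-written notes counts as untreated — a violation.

{A3}

F3: violates R1,R2,R7
G3: violates R4,R7
A3: legal
B3: violates R4,R7
C4: violates R1,R2
D4: violates R3
E4: violates R3,R4
F4: violates R1,R3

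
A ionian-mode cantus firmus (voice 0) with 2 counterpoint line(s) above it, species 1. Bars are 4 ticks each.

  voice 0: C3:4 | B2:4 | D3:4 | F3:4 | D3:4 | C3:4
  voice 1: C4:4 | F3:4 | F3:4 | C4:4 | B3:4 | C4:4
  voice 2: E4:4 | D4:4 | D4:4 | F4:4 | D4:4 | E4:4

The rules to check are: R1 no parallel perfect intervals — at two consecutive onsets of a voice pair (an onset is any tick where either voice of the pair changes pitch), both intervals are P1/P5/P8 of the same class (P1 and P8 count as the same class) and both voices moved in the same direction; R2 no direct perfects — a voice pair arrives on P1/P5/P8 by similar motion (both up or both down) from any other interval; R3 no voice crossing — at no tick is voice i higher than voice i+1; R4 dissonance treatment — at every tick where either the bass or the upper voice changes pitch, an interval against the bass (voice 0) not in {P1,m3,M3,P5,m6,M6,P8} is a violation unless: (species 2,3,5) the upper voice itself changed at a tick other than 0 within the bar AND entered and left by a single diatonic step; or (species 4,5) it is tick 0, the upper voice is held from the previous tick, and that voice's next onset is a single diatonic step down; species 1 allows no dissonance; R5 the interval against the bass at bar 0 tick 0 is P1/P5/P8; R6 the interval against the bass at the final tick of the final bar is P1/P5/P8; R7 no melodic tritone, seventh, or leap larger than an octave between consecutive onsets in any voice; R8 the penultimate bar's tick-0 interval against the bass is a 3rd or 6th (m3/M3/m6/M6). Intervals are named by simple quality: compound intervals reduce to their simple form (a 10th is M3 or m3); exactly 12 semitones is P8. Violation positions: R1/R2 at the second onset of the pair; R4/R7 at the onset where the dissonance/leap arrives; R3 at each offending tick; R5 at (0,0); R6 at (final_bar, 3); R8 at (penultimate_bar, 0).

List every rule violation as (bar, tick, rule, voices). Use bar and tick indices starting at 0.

bar 0: v0=C3 v1=C4 v2=E4 downbeat M3
bar 1: v0=B2 v1=F3 v2=D4 downbeat m3
bar 2: v0=D3 v1=F3 v2=D4 downbeat P8
bar 3: v0=F3 v1=C4 v2=F4 downbeat P8
bar 4: v0=D3 v1=B3 v2=D4 downbeat P8
bar 5: v0=C3 v1=C4 v2=E4 downbeat M3
  -> R5 @ bar 0 tick 0 v(0, 2): opens on M3
  -> R4 @ bar 1 tick 0 v(0, 1): B2/F3 TT untreated
  -> R1 @ bar 3 tick 0 v(0, 2): D3/D4 P8 -> F3/F4 P8 similar
  -> R2 @ bar 3 tick 0 v(0, 1): D3/F3 m3 -> F3/C4 P5 similar
  -> R1 @ bar 4 tick 0 v(0, 2): F3/F4 P8 -> D3/D4 P8 similar
  -> R8 @ bar 4 tick 0 v(0, 2): penult P8 not 3rd/6th
  -> R6 @ bar 5 tick 3 v(0, 2): closes on M3

(0, 0, R5, (0, 2))
(1, 0, R4, (0, 1))
(3, 0, R1, (0, 2))
(3, 0, R2, (0, 1))
(4, 0, R1, (0, 2))
(4, 0, R8, (0, 2))
(5, 3, R6, (0, 2))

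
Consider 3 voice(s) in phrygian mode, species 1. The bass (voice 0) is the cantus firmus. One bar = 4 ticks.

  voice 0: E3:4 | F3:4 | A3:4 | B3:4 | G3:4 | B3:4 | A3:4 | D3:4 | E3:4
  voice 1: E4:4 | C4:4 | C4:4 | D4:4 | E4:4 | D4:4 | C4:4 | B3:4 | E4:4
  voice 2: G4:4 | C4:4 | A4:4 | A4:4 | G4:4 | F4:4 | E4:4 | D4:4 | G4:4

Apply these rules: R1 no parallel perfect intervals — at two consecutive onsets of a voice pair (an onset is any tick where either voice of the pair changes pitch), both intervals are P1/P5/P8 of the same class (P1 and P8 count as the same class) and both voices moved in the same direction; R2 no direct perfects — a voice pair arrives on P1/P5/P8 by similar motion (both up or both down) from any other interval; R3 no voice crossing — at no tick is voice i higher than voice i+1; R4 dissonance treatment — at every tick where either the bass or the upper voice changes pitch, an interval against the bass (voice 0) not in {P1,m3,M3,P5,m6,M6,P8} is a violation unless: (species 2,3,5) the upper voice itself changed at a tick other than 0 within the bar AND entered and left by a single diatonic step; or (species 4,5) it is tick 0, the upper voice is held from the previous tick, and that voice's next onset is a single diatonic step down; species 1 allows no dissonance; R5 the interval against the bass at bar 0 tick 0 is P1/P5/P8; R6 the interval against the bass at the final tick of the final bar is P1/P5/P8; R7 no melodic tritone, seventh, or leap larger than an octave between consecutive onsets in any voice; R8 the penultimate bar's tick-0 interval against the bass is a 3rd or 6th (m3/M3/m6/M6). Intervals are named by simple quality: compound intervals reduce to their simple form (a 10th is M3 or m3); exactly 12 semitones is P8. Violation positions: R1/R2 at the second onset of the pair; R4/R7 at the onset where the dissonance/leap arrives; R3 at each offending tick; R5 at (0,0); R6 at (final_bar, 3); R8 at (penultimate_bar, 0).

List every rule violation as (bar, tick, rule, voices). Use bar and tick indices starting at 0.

(0, 0, R5, (0, 2))
(1, 0, R2, (1, 2))
(2, 0, R2, (0, 2))
(3, 0, R4, (0, 2))
(4, 0, R2, (0, 2))
(5, 0, R4, (0, 2))
(6, 0, R2, (0, 2))
(7, 0, R2, (0, 2))
(7, 0, R8, (0, 2))
(8, 0, R2, (0, 1))
(8, 3, R6, (0, 2))

bar 0: v0=E3 v1=E4 v2=G4 downbeat m3
bar 1: v0=F3 v1=C4 v2=C4 downbeat P5
bar 2: v0=A3 v1=C4 v2=A4 downbeat P8
bar 3: v0=B3 v1=D4 v2=A4 downbeat m7
bar 4: v0=G3 v1=E4 v2=G4 downbeat P8
bar 5: v0=B3 v1=D4 v2=F4 downbeat TT
bar 6: v0=A3 v1=C4 v2=E4 downbeat P5
bar 7: v0=D3 v1=B3 v2=D4 downbeat P8
bar 8: v0=E3 v1=E4 v2=G4 downbeat m3
  -> R5 @ bar 0 tick 0 v(0, 2): opens on m3
  -> R2 @ bar 1 tick 0 v(1, 2): E4/G4 m3 -> C4/C4 P1 similar
  -> R2 @ bar 2 tick 0 v(0, 2): F3/C4 P5 -> A3/A4 P8 similar
  -> R4 @ bar 3 tick 0 v(0, 2): B3/A4 m7 untreated
  -> R2 @ bar 4 tick 0 v(0, 2): B3/A4 m7 -> G3/G4 P8 similar
  -> R4 @ bar 5 tick 0 v(0, 2): B3/F4 TT untreated
  -> R2 @ bar 6 tick 0 v(0, 2): B3/F4 TT -> A3/E4 P5 similar
  -> R2 @ bar 7 tick 0 v(0, 2): A3/E4 P5 -> D3/D4 P8 similar
  -> R8 @ bar 7 tick 0 v(0, 2): penult P8 not 3rd/6th
  -> R2 @ bar 8 tick 0 v(0, 1): D3/B3 M6 -> E3/E4 P8 similar
  -> R6 @ bar 8 tick 3 v(0, 2): closes on m3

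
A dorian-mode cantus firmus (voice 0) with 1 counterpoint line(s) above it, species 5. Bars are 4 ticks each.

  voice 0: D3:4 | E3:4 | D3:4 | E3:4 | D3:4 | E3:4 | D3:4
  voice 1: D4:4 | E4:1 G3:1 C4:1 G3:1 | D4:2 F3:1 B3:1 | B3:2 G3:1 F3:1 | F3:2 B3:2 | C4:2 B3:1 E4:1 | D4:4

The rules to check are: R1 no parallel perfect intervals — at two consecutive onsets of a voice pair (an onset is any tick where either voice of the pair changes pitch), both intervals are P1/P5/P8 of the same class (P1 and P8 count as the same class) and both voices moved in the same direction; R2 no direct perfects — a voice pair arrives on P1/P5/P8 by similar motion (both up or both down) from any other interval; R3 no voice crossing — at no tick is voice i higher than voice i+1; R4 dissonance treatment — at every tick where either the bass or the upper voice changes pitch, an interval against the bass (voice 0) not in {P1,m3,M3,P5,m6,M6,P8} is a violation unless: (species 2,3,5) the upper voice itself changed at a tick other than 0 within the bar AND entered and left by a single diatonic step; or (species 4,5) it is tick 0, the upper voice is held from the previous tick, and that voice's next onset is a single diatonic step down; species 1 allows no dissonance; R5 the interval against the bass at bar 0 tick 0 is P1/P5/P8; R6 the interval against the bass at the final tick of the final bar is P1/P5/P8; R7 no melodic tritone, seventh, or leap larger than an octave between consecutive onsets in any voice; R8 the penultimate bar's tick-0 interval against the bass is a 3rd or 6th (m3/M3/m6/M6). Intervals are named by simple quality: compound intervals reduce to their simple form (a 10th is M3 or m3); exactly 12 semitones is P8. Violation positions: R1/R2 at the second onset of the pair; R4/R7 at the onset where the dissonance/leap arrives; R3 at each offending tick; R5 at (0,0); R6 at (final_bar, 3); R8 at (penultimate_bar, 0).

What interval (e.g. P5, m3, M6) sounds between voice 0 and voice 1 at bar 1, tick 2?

m6

voice 0=E3 voice 1=C4 -> m6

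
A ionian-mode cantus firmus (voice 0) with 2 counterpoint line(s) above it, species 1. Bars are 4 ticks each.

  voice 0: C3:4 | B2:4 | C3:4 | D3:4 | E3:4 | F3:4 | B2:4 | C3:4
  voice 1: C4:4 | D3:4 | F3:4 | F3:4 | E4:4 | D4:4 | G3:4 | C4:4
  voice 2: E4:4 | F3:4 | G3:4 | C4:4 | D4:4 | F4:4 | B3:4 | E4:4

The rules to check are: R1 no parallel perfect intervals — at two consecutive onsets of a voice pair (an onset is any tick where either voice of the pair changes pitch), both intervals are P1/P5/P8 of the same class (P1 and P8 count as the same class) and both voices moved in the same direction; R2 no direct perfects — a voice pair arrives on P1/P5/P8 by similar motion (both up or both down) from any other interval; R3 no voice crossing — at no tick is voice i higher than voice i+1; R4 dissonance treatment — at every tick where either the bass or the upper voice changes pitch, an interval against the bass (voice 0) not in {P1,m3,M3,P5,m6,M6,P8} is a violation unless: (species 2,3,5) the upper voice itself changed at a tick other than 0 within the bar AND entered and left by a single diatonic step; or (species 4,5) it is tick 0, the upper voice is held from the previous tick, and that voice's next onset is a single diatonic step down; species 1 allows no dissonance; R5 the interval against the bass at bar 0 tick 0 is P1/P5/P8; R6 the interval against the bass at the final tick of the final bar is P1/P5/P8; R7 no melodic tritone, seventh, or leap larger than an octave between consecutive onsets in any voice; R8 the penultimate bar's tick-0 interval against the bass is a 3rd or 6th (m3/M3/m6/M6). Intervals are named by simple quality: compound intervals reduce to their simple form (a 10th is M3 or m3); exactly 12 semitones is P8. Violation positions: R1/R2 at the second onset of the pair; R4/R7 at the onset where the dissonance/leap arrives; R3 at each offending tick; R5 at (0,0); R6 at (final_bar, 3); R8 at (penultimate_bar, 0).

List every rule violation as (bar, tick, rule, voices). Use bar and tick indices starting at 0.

bar 0: v0=C3 v1=C4 v2=E4 downbeat M3
bar 1: v0=B2 v1=D3 v2=F3 downbeat TT
bar 2: v0=C3 v1=F3 v2=G3 downbeat P5
bar 3: v0=D3 v1=F3 v2=C4 downbeat m7
bar 4: v0=E3 v1=E4 v2=D4 downbeat m7
bar 5: v0=F3 v1=D4 v2=F4 downbeat P8
bar 6: v0=B2 v1=G3 v2=B3 downbeat P8
bar 7: v0=C3 v1=C4 v2=E4 downbeat M3
  -> R5 @ bar 0 tick 0 v(0, 2): opens on M3
  -> R4 @ bar 1 tick 0 v(0, 2): B2/F3 TT untreated
  -> R7 @ bar 1 tick 0 v(1,): C4->D3 leap 10st
  -> R7 @ bar 1 tick 0 v(2,): E4->F3 leap 11st
  -> R2 @ bar 2 tick 0 v(0, 2): B2/F3 TT -> C3/G3 P5 similar
  -> R4 @ bar 2 tick 0 v(0, 1): C3/F3 P4 untreated
  -> R4 @ bar 3 tick 0 v(0, 2): D3/C4 m7 untreated
  -> R2 @ bar 4 tick 0 v(0, 1): D3/F3 m3 -> E3/E4 P8 similar
  -> R3 @ bar 4 tick 0 v(1, 2): E4 above D4
  -> R4 @ bar 4 tick 0 v(0, 2): E3/D4 m7 untreated
  -> R7 @ bar 4 tick 0 v(1,): F3->E4 leap 11st
  -> R3 @ bar 4 tick 1 v(1, 2): E4 above D4
  -> R3 @ bar 4 tick 2 v(1, 2): E4 above D4
  -> R3 @ bar 4 tick 3 v(1, 2): E4 above D4
  -> R2 @ bar 5 tick 0 v(0, 2): E3/D4 m7 -> F3/F4 P8 similar
  -> R1 @ bar 6 tick 0 v(0, 2): F3/F4 P8 -> B2/B3 P8 similar
  -> R7 @ bar 6 tick 0 v(0,): F3->B2 leap 6st
  -> R7 @ bar 6 tick 0 v(2,): F4->B3 leap 6st
  -> R8 @ bar 6 tick 0 v(0, 2): penult P8 not 3rd/6th
  -> R2 @ bar 7 tick 0 v(0, 1): B2/G3 m6 -> C3/C4 P8 similar
  -> R6 @ bar 7 tick 3 v(0, 2): closes on M3

(0, 0, R5, (0, 2))
(1, 0, R4, (0, 2))
(1, 0, R7, (1,))
(1, 0, R7, (2,))
(2, 0, R2, (0, 2))
(2, 0, R4, (0, 1))
(3, 0, R4, (0, 2))
(4, 0, R2, (0, 1))
(4, 0, R3, (1, 2))
(4, 0, R4, (0, 2))
(4, 0, R7, (1,))
(4, 1, R3, (1, 2))
(4, 2, R3, (1, 2))
(4, 3, R3, (1, 2))
(5, 0, R2, (0, 2))
(6, 0, R1, (0, 2))
(6, 0, R7, (0,))
(6, 0, R7, (2,))
(6, 0, R8, (0, 2))
(7, 0, R2, (0, 1))
(7, 3, R6, (0, 2))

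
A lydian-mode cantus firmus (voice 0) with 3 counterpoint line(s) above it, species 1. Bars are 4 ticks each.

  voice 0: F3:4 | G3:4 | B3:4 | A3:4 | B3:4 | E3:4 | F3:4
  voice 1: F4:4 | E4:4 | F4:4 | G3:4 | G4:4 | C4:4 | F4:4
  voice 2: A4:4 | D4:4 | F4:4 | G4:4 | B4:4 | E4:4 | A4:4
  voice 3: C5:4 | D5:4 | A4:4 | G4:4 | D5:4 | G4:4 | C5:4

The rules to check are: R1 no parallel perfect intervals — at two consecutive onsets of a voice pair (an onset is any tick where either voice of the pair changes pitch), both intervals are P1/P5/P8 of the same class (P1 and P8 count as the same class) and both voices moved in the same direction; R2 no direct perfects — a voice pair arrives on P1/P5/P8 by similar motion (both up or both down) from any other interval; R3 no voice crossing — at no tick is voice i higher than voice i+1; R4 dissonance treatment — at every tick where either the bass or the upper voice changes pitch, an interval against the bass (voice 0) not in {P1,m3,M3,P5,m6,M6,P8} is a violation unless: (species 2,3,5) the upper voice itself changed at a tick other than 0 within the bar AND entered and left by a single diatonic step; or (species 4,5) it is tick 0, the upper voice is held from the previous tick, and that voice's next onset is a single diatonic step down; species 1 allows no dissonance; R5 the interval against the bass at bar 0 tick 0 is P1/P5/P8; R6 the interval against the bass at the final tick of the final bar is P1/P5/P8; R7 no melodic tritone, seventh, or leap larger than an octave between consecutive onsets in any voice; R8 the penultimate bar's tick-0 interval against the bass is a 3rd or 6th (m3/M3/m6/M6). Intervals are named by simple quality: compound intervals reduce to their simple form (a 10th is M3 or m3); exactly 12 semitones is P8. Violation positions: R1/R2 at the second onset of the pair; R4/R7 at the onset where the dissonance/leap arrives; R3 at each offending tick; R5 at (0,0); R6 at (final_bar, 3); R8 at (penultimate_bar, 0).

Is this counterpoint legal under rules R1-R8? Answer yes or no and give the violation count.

bar 0: v0=F3 v1=F4 v2=A4 v3=C5 (P5)
bar 1: v0=G3 v1=E4 v2=D4 v3=D5 (P5)
bar 2: v0=B3 v1=F4 v2=F4 v3=A4 (m7)
bar 3: v0=A3 v1=G3 v2=G4 v3=G4 (m7)
bar 4: v0=B3 v1=G4 v2=B4 v3=D5 (m3)
bar 5: v0=E3 v1=C4 v2=E4 v3=G4 (m3)
bar 6: v0=F3 v1=F4 v2=A4 v3=C5 (P5)
  R5 @ bar0.0: opens on M3
  R1 @ bar1.0: F3/C5 P5 -> G3/D5 P5 similar
  R3 @ bar1.0: E4 above D4
  R3 @ bar1.1: E4 above D4
  R3 @ bar1.2: E4 above D4
  R3 @ bar1.3: E4 above D4
  R2 @ bar2.0: E4/D4 M2 -> F4/F4 P1 similar
  R4 @ bar2.0: B3/F4 TT untreated
  R4 @ bar2.0: B3/F4 TT untreated
  R4 @ bar2.0: B3/A4 m7 untreated
  R2 @ bar3.0: F4/A4 M3 -> G3/G4 P8 similar
  R3 @ bar3.0: A3 above G3
  R4 @ bar3.0: A3/G3 M2 untreated
  R4 @ bar3.0: A3/G4 m7 untreated
  R4 @ bar3.0: A3/G4 m7 untreated
  R7 @ bar3.0: F4->G3 leap 10st
  R3 @ bar3.1: A3 above G3
  R3 @ bar3.2: A3 above G3
  R3 @ bar3.3: A3 above G3
  R2 @ bar4.0: A3/G4 m7 -> B3/B4 P8 similar
  R2 @ bar4.0: G3/G4 P8 -> G4/D5 P5 similar
  R1 @ bar5.0: B3/B4 P8 -> E3/E4 P8 similar
  R1 @ bar5.0: G4/D5 P5 -> C4/G4 P5 similar
  R8 @ bar5.0: penult P8 not 3rd/6th
  R1 @ bar6.0: C4/G4 P5 -> F4/C5 P5 similar
  R2 @ bar6.0: E3/C4 m6 -> F3/F4 P8 similar
  R2 @ bar6.0: E3/G4 m3 -> F3/C5 P5 similar
  R6 @ bar6.3: closes on M3

No (28 violations)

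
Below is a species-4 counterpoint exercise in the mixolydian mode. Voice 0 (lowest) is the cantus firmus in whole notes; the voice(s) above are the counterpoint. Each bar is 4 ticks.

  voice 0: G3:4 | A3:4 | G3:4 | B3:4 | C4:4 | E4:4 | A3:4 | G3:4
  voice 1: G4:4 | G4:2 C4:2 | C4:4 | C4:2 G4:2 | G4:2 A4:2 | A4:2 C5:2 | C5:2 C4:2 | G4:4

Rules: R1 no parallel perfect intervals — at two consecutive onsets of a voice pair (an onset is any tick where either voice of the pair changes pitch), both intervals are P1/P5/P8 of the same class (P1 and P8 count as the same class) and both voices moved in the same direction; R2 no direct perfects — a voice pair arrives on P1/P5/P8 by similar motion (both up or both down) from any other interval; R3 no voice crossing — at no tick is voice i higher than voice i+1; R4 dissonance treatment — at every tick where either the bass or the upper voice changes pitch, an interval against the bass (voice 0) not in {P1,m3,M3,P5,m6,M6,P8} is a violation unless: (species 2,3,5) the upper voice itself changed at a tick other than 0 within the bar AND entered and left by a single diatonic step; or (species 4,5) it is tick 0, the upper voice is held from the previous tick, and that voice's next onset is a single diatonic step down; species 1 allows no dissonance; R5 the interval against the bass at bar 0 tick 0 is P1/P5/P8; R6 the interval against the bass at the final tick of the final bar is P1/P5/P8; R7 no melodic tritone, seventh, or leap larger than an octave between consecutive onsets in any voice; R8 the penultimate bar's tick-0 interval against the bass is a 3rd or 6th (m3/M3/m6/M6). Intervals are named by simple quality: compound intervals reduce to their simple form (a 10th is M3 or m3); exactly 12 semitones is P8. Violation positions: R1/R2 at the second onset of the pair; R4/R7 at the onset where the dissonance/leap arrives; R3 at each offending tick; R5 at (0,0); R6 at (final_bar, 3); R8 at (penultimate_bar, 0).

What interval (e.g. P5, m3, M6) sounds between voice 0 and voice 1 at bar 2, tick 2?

voice 0=G3 voice 1=C4 -> P4

P4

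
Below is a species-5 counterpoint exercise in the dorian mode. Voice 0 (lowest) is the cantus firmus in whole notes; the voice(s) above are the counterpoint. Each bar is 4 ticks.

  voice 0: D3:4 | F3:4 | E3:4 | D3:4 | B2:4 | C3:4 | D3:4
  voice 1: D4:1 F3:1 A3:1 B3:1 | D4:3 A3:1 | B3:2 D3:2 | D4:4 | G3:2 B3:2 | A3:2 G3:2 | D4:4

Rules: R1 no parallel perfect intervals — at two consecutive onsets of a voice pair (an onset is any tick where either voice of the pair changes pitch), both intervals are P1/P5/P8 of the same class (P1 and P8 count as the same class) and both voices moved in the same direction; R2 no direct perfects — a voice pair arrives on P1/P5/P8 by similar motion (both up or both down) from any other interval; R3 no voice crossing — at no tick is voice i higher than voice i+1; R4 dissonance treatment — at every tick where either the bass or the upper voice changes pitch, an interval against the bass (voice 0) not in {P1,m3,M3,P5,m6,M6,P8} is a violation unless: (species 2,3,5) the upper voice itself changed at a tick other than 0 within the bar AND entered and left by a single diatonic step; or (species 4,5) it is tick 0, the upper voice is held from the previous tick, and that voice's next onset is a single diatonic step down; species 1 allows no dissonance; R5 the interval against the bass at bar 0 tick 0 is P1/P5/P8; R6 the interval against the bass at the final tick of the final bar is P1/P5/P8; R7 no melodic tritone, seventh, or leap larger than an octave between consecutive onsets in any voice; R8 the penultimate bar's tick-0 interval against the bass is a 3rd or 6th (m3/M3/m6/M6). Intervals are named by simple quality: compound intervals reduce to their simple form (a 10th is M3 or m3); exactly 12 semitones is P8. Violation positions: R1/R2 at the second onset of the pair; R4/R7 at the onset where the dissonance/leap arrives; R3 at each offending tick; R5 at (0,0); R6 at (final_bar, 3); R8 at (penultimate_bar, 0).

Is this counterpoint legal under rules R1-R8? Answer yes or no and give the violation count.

bar 0: v0=D3 v1=D4 (P8)
bar 1: v0=F3 v1=D4 (M6)
bar 2: v0=E3 v1=B3 (P5)
bar 3: v0=D3 v1=D4 (P8)
bar 4: v0=B2 v1=G3 (m6)
bar 5: v0=C3 v1=A3 (M6)
bar 6: v0=D3 v1=D4 (P8)
  R3 @ bar2.2: E3 above D3
  R4 @ bar2.2: E3/D3 M2 untreated
  R3 @ bar2.3: E3 above D3
  R2 @ bar6.0: C3/G3 P5 -> D3/D4 P8 similar

No (4 violations)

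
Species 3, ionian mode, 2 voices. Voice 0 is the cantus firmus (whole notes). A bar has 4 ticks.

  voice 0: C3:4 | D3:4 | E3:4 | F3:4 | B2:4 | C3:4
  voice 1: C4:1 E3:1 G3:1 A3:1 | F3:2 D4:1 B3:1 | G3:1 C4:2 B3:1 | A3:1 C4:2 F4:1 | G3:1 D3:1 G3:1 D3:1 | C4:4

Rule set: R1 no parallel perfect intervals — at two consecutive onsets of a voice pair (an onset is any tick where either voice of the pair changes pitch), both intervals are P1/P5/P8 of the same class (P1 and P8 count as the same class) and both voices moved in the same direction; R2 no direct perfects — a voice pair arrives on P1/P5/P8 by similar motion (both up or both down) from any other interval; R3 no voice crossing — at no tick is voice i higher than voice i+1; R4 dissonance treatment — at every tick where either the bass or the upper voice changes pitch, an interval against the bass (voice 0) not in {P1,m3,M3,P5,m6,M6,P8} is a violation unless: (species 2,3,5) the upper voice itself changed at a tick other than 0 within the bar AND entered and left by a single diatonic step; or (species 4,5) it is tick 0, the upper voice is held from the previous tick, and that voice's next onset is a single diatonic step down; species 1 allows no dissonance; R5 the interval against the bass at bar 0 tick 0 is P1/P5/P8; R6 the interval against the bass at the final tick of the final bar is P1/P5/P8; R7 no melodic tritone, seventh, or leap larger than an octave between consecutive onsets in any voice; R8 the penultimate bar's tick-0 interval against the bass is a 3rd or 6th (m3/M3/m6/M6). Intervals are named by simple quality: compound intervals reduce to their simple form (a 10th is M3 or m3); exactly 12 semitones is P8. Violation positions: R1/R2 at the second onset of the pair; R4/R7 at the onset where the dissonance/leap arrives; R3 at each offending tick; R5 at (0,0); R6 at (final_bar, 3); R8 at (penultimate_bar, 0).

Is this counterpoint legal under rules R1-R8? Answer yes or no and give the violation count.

bar 0: v0=C3 v1=C4 (P8)
bar 1: v0=D3 v1=F3 (m3)
bar 2: v0=E3 v1=G3 (m3)
bar 3: v0=F3 v1=A3 (M3)
bar 4: v0=B2 v1=G3 (m6)
bar 5: v0=C3 v1=C4 (P8)
  R7 @ bar4.0: F3->B2 leap 6st
  R7 @ bar4.0: F4->G3 leap 10st
  R2 @ bar5.0: B2/D3 m3 -> C3/C4 P8 similar
  R7 @ bar5.0: D3->C4 leap 10st

No (4 violations)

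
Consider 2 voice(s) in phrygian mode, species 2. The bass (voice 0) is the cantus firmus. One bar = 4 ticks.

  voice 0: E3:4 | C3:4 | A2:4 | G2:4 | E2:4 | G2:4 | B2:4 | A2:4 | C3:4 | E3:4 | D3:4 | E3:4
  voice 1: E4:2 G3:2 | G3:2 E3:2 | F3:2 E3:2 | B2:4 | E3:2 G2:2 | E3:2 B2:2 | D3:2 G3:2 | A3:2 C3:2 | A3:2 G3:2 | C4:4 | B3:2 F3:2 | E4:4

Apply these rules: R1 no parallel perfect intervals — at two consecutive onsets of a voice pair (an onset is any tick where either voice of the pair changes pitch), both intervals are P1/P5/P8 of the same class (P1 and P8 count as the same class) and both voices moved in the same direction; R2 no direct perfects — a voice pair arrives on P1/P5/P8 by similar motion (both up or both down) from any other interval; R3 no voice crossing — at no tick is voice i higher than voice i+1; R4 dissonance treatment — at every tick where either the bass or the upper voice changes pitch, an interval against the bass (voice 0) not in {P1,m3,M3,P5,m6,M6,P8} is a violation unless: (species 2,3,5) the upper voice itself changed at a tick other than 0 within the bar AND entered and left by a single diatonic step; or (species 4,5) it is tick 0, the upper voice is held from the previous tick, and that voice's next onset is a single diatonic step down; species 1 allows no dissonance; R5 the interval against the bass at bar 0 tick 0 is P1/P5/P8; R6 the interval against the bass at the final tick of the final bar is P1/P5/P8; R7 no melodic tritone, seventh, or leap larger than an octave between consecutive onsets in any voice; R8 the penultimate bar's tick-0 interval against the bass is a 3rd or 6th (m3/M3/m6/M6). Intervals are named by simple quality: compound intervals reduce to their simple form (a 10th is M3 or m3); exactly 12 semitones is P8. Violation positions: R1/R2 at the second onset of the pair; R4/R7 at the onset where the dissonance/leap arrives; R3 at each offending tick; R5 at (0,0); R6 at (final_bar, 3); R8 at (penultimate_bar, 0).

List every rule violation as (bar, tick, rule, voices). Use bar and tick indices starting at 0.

bar 0: v0=E3 v1=E4 downbeat P8
bar 1: v0=C3 v1=G3 downbeat P5
bar 2: v0=A2 v1=F3 downbeat m6
bar 3: v0=G2 v1=B2 downbeat M3
bar 4: v0=E2 v1=E3 downbeat P8
bar 5: v0=G2 v1=E3 downbeat M6
bar 6: v0=B2 v1=D3 downbeat m3
bar 7: v0=A2 v1=A3 downbeat P8
bar 8: v0=C3 v1=A3 downbeat M6
bar 9: v0=E3 v1=C4 downbeat m6
bar 10: v0=D3 v1=B3 downbeat M6
bar 11: v0=E3 v1=E4 downbeat P8
  -> R7 @ bar 10 tick 2 v(1,): B3->F3 leap 6st
  -> R2 @ bar 11 tick 0 v(0, 1): D3/F3 m3 -> E3/E4 P8 similar
  -> R7 @ bar 11 tick 0 v(1,): F3->E4 leap 11st

(10, 2, R7, (1,))
(11, 0, R2, (0, 1))
(11, 0, R7, (1,))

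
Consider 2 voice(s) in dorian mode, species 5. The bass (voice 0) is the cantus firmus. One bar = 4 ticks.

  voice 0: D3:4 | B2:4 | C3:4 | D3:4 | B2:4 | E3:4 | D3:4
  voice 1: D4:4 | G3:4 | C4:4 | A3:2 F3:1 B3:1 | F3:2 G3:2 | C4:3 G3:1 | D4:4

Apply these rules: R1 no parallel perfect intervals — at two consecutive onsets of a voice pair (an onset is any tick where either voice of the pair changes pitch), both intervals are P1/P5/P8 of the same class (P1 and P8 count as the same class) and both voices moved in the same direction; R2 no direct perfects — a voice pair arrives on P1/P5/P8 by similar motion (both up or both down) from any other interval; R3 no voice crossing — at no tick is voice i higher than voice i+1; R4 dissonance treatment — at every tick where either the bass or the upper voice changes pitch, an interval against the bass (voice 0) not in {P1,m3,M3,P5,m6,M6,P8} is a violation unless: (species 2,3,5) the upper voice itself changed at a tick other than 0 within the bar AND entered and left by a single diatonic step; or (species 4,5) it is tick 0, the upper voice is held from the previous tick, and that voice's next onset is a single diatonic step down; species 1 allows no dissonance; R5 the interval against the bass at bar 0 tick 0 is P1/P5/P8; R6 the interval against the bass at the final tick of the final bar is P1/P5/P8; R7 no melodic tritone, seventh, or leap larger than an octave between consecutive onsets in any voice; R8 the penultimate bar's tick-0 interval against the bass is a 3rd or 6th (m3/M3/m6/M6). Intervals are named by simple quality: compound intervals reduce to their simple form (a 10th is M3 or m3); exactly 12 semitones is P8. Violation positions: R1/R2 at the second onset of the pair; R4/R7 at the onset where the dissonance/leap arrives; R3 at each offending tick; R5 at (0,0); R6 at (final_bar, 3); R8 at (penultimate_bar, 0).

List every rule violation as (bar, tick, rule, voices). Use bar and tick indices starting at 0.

bar 0: v0=D3 v1=D4 downbeat P8
bar 1: v0=B2 v1=G3 downbeat m6
bar 2: v0=C3 v1=C4 downbeat P8
bar 3: v0=D3 v1=A3 downbeat P5
bar 4: v0=B2 v1=F3 downbeat TT
bar 5: v0=E3 v1=C4 downbeat m6
bar 6: v0=D3 v1=D4 downbeat P8
  -> R2 @ bar 2 tick 0 v(0, 1): B2/G3 m6 -> C3/C4 P8 similar
  -> R7 @ bar 3 tick 3 v(1,): F3->B3 leap 6st
  -> R4 @ bar 4 tick 0 v(0, 1): B2/F3 TT untreated
  -> R7 @ bar 4 tick 0 v(1,): B3->F3 leap 6st

(2, 0, R2, (0, 1))
(3, 3, R7, (1,))
(4, 0, R4, (0, 1))
(4, 0, R7, (1,))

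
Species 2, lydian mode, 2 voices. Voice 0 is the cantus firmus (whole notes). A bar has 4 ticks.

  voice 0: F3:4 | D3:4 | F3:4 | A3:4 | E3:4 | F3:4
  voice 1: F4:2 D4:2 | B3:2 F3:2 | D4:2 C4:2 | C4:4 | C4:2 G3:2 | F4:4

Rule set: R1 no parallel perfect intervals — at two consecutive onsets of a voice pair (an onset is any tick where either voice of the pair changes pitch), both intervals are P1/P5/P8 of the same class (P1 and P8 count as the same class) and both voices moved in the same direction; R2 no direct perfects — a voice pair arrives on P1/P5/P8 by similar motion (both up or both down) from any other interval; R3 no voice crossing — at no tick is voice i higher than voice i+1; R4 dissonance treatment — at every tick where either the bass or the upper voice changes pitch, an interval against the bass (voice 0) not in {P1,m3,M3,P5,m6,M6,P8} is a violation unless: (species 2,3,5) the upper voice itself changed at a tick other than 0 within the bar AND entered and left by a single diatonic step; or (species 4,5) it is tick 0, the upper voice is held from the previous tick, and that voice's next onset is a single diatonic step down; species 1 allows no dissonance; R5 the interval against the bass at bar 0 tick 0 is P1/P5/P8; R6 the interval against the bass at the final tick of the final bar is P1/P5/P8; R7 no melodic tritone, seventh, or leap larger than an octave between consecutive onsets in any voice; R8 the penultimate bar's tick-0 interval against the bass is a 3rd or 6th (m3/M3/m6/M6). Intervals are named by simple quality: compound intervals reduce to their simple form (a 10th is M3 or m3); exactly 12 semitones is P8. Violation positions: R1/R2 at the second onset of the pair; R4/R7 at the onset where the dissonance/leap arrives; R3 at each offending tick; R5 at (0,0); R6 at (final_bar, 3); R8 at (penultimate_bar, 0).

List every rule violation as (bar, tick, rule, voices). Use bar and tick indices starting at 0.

bar 0: v0=F3 v1=F4 downbeat P8
bar 1: v0=D3 v1=B3 downbeat M6
bar 2: v0=F3 v1=D4 downbeat M6
bar 3: v0=A3 v1=C4 downbeat m3
bar 4: v0=E3 v1=C4 downbeat m6
bar 5: v0=F3 v1=F4 downbeat P8
  -> R7 @ bar 1 tick 2 v(1,): B3->F3 leap 6st
  -> R2 @ bar 5 tick 0 v(0, 1): E3/G3 m3 -> F3/F4 P8 similar
  -> R7 @ bar 5 tick 0 v(1,): G3->F4 leap 10st

(1, 2, R7, (1,))
(5, 0, R2, (0, 1))
(5, 0, R7, (1,))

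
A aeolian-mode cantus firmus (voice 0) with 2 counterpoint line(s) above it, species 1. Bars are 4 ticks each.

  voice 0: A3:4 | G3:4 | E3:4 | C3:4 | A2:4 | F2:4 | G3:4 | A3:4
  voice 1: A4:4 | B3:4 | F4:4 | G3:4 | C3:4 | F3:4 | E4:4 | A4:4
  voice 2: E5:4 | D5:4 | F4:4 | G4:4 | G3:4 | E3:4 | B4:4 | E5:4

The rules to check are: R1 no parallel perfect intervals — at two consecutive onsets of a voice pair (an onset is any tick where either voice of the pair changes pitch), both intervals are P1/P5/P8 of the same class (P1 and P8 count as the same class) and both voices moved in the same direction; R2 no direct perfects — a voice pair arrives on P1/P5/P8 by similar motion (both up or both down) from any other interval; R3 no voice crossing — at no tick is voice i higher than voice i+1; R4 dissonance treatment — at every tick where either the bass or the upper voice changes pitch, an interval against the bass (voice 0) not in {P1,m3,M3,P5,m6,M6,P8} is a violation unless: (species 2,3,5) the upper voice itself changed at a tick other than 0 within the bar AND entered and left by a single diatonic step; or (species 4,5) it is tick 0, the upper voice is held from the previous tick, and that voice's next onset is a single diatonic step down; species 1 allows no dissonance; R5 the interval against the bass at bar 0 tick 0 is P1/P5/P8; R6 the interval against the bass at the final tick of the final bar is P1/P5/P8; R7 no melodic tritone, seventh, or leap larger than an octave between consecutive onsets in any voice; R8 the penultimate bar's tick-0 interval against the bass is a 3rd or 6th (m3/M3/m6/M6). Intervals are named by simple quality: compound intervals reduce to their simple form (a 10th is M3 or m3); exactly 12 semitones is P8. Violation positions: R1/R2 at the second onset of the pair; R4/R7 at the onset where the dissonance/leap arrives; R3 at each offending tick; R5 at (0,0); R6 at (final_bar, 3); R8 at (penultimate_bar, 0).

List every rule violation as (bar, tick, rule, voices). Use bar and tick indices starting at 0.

(1, 0, R1, (0, 2))
(1, 0, R7, (1,))
(2, 0, R4, (0, 1))
(2, 0, R4, (0, 2))
(2, 0, R7, (1,))
(3, 0, R2, (0, 1))
(3, 0, R7, (1,))
(4, 0, R2, (1, 2))
(4, 0, R4, (0, 2))
(5, 0, R3, (1, 2))
(5, 0, R4, (0, 2))
(5, 1, R3, (1, 2))
(5, 2, R3, (1, 2))
(5, 3, R3, (1, 2))
(6, 0, R2, (1, 2))
(6, 0, R7, (0,))
(6, 0, R7, (1,))
(6, 0, R7, (2,))
(7, 0, R1, (1, 2))
(7, 0, R2, (0, 1))
(7, 0, R2, (0, 2))

bar 0: v0=A3 v1=A4 v2=E5 downbeat P5
bar 1: v0=G3 v1=B3 v2=D5 downbeat P5
bar 2: v0=E3 v1=F4 v2=F4 downbeat m2
bar 3: v0=C3 v1=G3 v2=G4 downbeat P5
bar 4: v0=A2 v1=C3 v2=G3 downbeat m7
bar 5: v0=F2 v1=F3 v2=E3 downbeat M7
bar 6: v0=G3 v1=E4 v2=B4 downbeat M3
bar 7: v0=A3 v1=A4 v2=E5 downbeat P5
  -> R1 @ bar 1 tick 0 v(0, 2): A3/E5 P5 -> G3/D5 P5 similar
  -> R7 @ bar 1 tick 0 v(1,): A4->B3 leap 10st
  -> R4 @ bar 2 tick 0 v(0, 1): E3/F4 m2 untreated
  -> R4 @ bar 2 tick 0 v(0, 2): E3/F4 m2 untreated
  -> R7 @ bar 2 tick 0 v(1,): B3->F4 leap 6st
  -> R2 @ bar 3 tick 0 v(0, 1): E3/F4 m2 -> C3/G3 P5 similar
  -> R7 @ bar 3 tick 0 v(1,): F4->G3 leap 10st
  -> R2 @ bar 4 tick 0 v(1, 2): G3/G4 P8 -> C3/G3 P5 similar
  -> R4 @ bar 4 tick 0 v(0, 2): A2/G3 m7 untreated
  -> R3 @ bar 5 tick 0 v(1, 2): F3 above E3
  -> R4 @ bar 5 tick 0 v(0, 2): F2/E3 M7 untreated
  -> R3 @ bar 5 tick 1 v(1, 2): F3 above E3
  -> R3 @ bar 5 tick 2 v(1, 2): F3 above E3
  -> R3 @ bar 5 tick 3 v(1, 2): F3 above E3
  -> R2 @ bar 6 tick 0 v(1, 2): F3/E3 m2 -> E4/B4 P5 similar
  -> R7 @ bar 6 tick 0 v(0,): F2->G3 leap 14st
  -> R7 @ bar 6 tick 0 v(1,): F3->E4 leap 11st
  -> R7 @ bar 6 tick 0 v(2,): E3->B4 leap 19st
  -> R1 @ bar 7 tick 0 v(1, 2): E4/B4 P5 -> A4/E5 P5 similar
  -> R2 @ bar 7 tick 0 v(0, 1): G3/E4 M6 -> A3/A4 P8 similar
  -> R2 @ bar 7 tick 0 v(0, 2): G3/B4 M3 -> A3/E5 P5 similar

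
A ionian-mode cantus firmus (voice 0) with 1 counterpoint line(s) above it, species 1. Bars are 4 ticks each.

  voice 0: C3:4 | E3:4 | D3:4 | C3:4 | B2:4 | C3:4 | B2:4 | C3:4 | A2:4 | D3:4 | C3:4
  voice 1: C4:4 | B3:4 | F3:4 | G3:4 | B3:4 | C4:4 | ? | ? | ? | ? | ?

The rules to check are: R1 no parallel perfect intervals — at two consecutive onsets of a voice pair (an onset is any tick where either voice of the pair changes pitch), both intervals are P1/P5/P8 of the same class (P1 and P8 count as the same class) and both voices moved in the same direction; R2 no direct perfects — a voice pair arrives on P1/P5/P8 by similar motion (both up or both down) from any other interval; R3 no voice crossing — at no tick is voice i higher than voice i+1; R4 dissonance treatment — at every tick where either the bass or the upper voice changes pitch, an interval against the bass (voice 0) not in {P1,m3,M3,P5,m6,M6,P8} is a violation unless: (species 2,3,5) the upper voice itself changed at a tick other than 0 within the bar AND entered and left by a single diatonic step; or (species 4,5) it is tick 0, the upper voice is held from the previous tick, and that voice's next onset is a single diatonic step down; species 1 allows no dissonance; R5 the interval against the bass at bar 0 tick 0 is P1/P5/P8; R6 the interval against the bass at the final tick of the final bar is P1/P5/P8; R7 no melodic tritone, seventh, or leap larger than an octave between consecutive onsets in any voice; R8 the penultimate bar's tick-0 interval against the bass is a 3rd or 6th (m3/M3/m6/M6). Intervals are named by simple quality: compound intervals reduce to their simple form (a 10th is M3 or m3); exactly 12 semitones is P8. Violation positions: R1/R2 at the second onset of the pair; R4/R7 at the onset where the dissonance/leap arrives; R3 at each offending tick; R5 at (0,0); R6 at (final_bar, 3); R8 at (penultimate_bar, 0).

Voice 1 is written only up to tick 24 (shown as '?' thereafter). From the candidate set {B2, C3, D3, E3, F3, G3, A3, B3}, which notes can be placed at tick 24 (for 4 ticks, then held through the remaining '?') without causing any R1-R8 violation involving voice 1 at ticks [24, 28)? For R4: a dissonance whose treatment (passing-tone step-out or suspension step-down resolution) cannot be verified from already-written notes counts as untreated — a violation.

B2: violates R1,R7
C3: violates R4
D3: violates R7
E3: violates R4
F3: violates R4
G3: legal
A3: violates R4
B3: violates R1

{G3}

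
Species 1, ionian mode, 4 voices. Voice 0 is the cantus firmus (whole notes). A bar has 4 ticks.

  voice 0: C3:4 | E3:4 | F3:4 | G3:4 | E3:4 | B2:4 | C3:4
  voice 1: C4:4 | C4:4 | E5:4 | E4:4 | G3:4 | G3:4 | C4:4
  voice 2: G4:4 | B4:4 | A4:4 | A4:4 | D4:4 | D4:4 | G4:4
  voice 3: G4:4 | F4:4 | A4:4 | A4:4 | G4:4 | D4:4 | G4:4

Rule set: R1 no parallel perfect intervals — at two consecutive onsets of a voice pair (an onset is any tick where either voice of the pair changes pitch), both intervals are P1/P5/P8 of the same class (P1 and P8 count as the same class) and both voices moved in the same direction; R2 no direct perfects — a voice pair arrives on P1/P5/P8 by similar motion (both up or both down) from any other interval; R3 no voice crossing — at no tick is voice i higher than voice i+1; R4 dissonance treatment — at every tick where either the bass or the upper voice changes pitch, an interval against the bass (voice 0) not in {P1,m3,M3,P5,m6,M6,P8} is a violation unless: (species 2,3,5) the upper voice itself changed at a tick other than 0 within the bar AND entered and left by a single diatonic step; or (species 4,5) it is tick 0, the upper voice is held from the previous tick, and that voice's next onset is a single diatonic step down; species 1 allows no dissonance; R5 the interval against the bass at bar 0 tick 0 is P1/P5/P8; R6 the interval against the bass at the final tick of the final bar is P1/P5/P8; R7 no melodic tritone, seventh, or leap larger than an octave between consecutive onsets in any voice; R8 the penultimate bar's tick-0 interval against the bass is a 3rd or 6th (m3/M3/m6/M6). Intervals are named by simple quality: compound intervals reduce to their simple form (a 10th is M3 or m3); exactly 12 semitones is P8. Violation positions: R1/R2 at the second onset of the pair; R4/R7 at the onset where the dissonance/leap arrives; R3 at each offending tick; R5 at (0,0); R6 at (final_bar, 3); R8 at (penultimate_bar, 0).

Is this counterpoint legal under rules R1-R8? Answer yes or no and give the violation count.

bar 0: v0=C3 v1=C4 v2=G4 v3=G4 (P5)
bar 1: v0=E3 v1=C4 v2=B4 v3=F4 (m2)
bar 2: v0=F3 v1=E5 v2=A4 v3=A4 (M3)
bar 3: v0=G3 v1=E4 v2=A4 v3=A4 (M2)
bar 4: v0=E3 v1=G3 v2=D4 v3=G4 (m3)
bar 5: v0=B2 v1=G3 v2=D4 v3=D4 (m3)
bar 6: v0=C3 v1=C4 v2=G4 v3=G4 (P5)
  R1 @ bar1.0: C3/G4 P5 -> E3/B4 P5 similar
  R3 @ bar1.0: B4 above F4
  R4 @ bar1.0: E3/F4 m2 untreated
  R3 @ bar1.1: B4 above F4
  R3 @ bar1.2: B4 above F4
  R3 @ bar1.3: B4 above F4
  R2 @ bar2.0: C4/F4 P4 -> E5/A4 P5 similar
  R3 @ bar2.0: E5 above A4
  R4 @ bar2.0: F3/E5 M7 untreated
  R7 @ bar2.0: C4->E5 leap 16st
  R3 @ bar2.1: E5 above A4
  R3 @ bar2.2: E5 above A4
  R3 @ bar2.3: E5 above A4
  R4 @ bar3.0: G3/A4 M2 untreated
  R4 @ bar3.0: G3/A4 M2 untreated
  R2 @ bar4.0: E4/A4 P4 -> G3/D4 P5 similar
  R2 @ bar4.0: E4/A4 P4 -> G3/G4 P8 similar
  R4 @ bar4.0: E3/D4 m7 untreated
  R1 @ bar6.0: G3/D4 P5 -> C4/G4 P5 similar
  R1 @ bar6.0: G3/D4 P5 -> C4/G4 P5 similar
  R1 @ bar6.0: D4/D4 P1 -> G4/G4 P1 similar
  R2 @ bar6.0: B2/G3 m6 -> C3/C4 P8 similar
  R2 @ bar6.0: B2/D4 m3 -> C3/G4 P5 similar
  R2 @ bar6.0: B2/D4 m3 -> C3/G4 P5 similar

No (24 violations)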